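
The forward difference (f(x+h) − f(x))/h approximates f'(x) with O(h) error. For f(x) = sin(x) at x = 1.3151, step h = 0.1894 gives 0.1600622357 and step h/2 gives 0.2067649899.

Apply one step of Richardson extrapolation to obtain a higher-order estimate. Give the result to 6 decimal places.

r = 1: numerator weight 2, denominator 1.
2 × 0.2067649899 = 0.4135299798; subtract 0.1600622357 → 0.2534677441
Divide by 2^1 − 1 = 1.
Result: 0.2534677441

0.253468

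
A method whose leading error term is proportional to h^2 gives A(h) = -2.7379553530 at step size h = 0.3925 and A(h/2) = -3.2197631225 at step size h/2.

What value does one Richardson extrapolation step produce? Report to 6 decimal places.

-3.380366

r = 2, so 2^r = 4.
A(h/2) − A(h) = -3.2197631225 − (-2.7379553530) = -0.4818077695
Correction (A(h/2) − A(h))/(4 − 1) = (-0.4818077695)/3 = -0.1606025898
R = -3.2197631225 − 0.1606025898 = -3.3803657123
Gap between inputs: 4.818e-01; correction applied: −0.1606025898.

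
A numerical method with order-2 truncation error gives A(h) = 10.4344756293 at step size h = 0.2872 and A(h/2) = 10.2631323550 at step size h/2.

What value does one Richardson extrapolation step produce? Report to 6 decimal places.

10.206018

Method order is 2; weight 2^2 = 4.
4 × 10.2631323550 − 10.4344756293 = 30.6180537907
Extrapolated: 30.6180537907 / 3 = 10.2060179302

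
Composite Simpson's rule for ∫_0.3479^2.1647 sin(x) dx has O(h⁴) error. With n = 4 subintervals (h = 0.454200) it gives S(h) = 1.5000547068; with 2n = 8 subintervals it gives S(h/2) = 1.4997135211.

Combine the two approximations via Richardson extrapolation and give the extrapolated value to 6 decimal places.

Leading term ∝ h^4; use weight 16 = 2^4.
Numerator 16*A(h/2) − A(h) = 16*1.4997135211 − 1.5000547068 = 22.4953616308
R = 22.4953616308/15 = 1.4996907754
Shift from A(h/2): −0.0000227457.

1.499691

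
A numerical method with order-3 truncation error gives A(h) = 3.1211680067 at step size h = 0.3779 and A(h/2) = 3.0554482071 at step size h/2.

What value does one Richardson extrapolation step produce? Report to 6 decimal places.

Leading term ∝ h^3; use weight 8 = 2^3.
2^3·A(h/2) = 24.4435856568; minus A(h) gives 21.3224176501.
R = 21.3224176501/7 = 3.0460596643
Correction |R − A(h/2)| = 9.389e-03; gap |A(h/2) − A(h)| = 6.572e-02.

3.046060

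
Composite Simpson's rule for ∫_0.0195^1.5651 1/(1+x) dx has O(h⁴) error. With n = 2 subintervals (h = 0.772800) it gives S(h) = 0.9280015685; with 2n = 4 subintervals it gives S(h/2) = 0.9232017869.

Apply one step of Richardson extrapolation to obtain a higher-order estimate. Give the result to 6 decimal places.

0.922882

Error is O(h^4); halving h shrinks it by 2^4 = 16.
A(h/2) − A(h) = 0.9232017869 − 0.9280015685 = -0.0047997816
Divide by 2^4 − 1 = 15: (-0.0047997816)/15 = -0.0003199854
R = A(h/2) + (A(h/2) − A(h))/15 = 0.9232017869 − 0.0003199854 = 0.9228818015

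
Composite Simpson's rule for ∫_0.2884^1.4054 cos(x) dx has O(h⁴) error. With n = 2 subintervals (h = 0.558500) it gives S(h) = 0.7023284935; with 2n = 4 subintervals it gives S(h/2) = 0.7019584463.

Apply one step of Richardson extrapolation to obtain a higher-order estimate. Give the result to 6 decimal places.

0.701934

r = 4: numerator weight 16, denominator 15.
Top: 16(0.7019584463) − (0.7023284935) = 10.5290066473
R = 10.5290066473/15 = 0.7019337765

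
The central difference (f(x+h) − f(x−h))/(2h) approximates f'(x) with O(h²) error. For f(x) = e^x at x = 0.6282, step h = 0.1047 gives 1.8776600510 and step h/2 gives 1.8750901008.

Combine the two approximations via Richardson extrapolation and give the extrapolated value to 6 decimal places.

1.874233

r = 2, so 2^r = 4.
4*1.8750901008 = 7.5003604032; subtract 1.8776600510 → 5.6227003522
R = 5.6227003522/3 = 1.8742334507
Gap between inputs: 2.570e-03; correction applied: −0.0008566501.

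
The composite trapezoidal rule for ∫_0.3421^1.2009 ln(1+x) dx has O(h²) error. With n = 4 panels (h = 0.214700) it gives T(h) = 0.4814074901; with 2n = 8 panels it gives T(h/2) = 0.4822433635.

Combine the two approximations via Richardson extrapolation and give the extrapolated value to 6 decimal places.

0.482522

With r = 2 the leading error scales as h^2, so the weight is 2^2 = 4.
4 × 0.4822433635 = 1.9289734540; 1.9289734540 − 0.4814074901 = 1.4475659639
Divide by 2^2 − 1 = 3.
(4 × 0.4822433635 − 0.4814074901)/(4 − 1) = 0.4825219880
Correction |R − A(h/2)| = 2.786e-04; gap |A(h/2) − A(h)| = 8.359e-04.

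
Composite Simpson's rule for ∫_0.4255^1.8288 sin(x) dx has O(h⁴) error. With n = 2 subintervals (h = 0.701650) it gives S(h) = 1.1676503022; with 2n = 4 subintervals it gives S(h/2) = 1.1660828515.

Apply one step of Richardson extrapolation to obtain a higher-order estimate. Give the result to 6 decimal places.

1.165978

Error is O(h^4); halving h shrinks it by 2^4 = 16.
2^4×A(h/2) = 18.6573256240; minus A(h) gives 17.4896753218.
17.4896753218 ÷ 15 = 1.1659783548
Gap between inputs: 1.567e-03; correction applied: −0.0001044967.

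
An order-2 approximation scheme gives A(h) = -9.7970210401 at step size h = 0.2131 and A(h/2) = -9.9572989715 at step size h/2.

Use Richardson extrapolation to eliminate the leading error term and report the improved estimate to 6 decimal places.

Order 2 gives 2^r = 4 and 2^r − 1 = 3.
2^2 × A(h/2) = -39.8291958860; minus A(h) gives -30.0321748459.
Extrapolated: (-30.0321748459) / 3 = -10.0107249486
Shift from A(h/2): −0.0534259771.

-10.010725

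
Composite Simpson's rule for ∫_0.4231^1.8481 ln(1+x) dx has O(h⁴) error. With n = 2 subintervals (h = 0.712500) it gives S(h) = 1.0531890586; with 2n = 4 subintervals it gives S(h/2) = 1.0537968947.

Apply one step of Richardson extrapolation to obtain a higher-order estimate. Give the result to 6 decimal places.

The method has order 4: 2^4 = 16.
16·1.0537968947 = 16.8607503152; 16.8607503152 − 1.0531890586 = 15.8075612566
Divide by 2^4 − 1 = 15.
15.8075612566 ÷ 15 = 1.0538374171
Gap between inputs: 6.078e-04; correction applied: +0.0000405224.

1.053837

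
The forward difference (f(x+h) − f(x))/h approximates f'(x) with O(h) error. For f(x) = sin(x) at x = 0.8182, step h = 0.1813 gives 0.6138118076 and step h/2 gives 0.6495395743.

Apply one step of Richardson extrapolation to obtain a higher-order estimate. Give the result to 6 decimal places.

r = 1, so 2^r = 2.
2·0.6495395743 = 1.2990791486; subtract 0.6138118076 → 0.6852673410
R = 0.6852673410/1 = 0.6852673410

0.685267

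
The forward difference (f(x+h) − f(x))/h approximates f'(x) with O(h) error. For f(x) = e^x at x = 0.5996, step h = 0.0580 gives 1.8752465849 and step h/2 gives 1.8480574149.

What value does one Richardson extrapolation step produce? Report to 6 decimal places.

Leading term ∝ h^1; use weight 2 = 2^1.
Numerator 2×A(h/2) − A(h) = 2×1.8480574149 − 1.8752465849 = 1.8208682449
Denominator 2 − 1 = 1.
Extrapolated: 1.8208682449 / 1 = 1.8208682449
Correction |R − A(h/2)| = 2.719e-02; gap |A(h/2) − A(h)| = 2.719e-02.

1.820868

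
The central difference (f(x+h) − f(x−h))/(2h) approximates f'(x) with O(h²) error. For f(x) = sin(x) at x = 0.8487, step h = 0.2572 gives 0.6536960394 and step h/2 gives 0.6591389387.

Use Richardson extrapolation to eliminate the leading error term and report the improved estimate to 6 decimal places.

0.660953

r = 2: numerator weight 4, denominator 3.
Weighted: 2.6365557548 − 0.6536960394 = 1.9828597154
Divide by 2^2 − 1 = 3.
Result: 0.6609532385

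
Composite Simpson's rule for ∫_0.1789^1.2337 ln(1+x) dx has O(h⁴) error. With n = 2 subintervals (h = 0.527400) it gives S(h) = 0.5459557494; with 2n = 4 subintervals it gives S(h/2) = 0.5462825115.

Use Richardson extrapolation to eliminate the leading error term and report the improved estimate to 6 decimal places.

0.546304

Order 4 gives 2^r = 16 and 2^r − 1 = 15.
16*0.5462825115 = 8.7405201840; subtract 0.5459557494 → 8.1945644346
Denominator 16 − 1 = 15.
(16*0.5462825115 − 0.5459557494)/(16 − 1) = 0.5463042956
Shift from A(h/2): +0.0000217841.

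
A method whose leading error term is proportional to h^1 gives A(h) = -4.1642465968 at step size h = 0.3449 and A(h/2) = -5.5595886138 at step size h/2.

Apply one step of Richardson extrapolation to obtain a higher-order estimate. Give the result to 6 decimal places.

-6.954931

The method has order 1: 2^1 = 2.
Weighted: (-11.1191772276) − (-4.1642465968) = -6.9549306308
(-6.9549306308) ÷ 1 = -6.9549306308
Correction |R − A(h/2)| = 1.395e+00; gap |A(h/2) − A(h)| = 1.395e+00.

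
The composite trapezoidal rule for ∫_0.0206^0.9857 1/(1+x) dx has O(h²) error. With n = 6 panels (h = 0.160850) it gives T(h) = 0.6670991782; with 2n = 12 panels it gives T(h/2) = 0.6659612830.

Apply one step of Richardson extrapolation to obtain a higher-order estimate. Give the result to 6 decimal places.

0.665582

Error is O(h^2); halving h shrinks it by 2^2 = 4.
Weighted: 2.6638451320 − 0.6670991782 = 1.9967459538
R = 1.9967459538/3 = 0.6655819846
Gap between inputs: 1.138e-03; correction applied: −0.0003792984.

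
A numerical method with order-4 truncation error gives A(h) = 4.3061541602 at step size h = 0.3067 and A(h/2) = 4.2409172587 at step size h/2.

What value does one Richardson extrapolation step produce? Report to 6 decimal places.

r = 4, so 2^r = 16.
Weighted: 67.8546761392 − 4.3061541602 = 63.5485219790
(16×4.2409172587 − 4.3061541602)/(16 − 1) = 4.2365681319
Gap between inputs: 6.524e-02; correction applied: −0.0043491268.

4.236568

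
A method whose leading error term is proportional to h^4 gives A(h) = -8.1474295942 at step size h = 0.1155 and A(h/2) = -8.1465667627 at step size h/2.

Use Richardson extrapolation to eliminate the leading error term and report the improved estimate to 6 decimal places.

-8.146509

r = 4, so 2^r = 16.
Numerator 16*A(h/2) − A(h) = 16*(-8.1465667627) − (-8.1474295942) = -122.1976386090
(16*(-8.1465667627) − (-8.1474295942))/(16 − 1) = -8.1465092406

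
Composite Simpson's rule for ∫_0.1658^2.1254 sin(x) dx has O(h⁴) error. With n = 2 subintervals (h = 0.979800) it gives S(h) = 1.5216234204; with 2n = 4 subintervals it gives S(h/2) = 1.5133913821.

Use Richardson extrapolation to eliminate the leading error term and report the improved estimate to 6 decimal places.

Order 4 gives 2^r = 16 and 2^r − 1 = 15.
16 × 1.5133913821 − 1.5216234204 = 22.6926386932
Divide by 2^4 − 1 = 15.
Result: 1.5128425795

1.512843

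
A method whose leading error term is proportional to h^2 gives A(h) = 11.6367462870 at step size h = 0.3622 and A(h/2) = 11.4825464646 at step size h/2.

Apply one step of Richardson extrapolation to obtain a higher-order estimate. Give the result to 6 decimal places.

r = 2, so 2^r = 4.
Numerator 4×A(h/2) − A(h) = 4×11.4825464646 − 11.6367462870 = 34.2934395714
Extrapolated: 34.2934395714 / 3 = 11.4311465238

11.431147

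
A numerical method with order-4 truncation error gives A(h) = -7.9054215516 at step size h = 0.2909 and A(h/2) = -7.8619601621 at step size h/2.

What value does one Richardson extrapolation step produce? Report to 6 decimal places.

-7.859063

r = 4, so 2^r = 16.
16×(-7.8619601621) = -125.7913625936; subtract (-7.9054215516) → -117.8859410420
Divide by 2^4 − 1 = 15.
Result: -7.8590627361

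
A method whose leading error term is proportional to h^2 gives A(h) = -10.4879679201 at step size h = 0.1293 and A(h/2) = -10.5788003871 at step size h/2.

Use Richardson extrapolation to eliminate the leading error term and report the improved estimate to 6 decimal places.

With r = 2 the leading error scales as h^2, so the weight is 2^2 = 4.
Top: 4(-10.5788003871) − (-10.4879679201) = -31.8272336283
Denominator 4 − 1 = 3.
Extrapolated: (-31.8272336283) / 3 = -10.6090778761
Correction |R − A(h/2)| = 3.028e-02; gap |A(h/2) − A(h)| = 9.083e-02.

-10.609078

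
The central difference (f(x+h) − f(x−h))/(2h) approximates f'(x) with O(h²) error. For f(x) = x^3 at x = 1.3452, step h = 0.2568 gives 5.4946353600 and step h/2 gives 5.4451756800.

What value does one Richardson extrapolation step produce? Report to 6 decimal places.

Method order is 2; weight 2^2 = 4.
4 × 5.4451756800 − 5.4946353600 = 16.2860673600
Divide by 2^2 − 1 = 3.
Result: 5.4286891200
Gap between inputs: 4.946e-02; correction applied: −0.0164865600.

5.428689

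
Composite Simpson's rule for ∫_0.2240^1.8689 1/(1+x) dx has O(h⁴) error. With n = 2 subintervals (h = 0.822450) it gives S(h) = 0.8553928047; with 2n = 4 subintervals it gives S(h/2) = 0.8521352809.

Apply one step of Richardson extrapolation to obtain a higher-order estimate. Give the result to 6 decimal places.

r = 4: numerator weight 16, denominator 15.
Numerator 16·A(h/2) − A(h) = 16·0.8521352809 − 0.8553928047 = 12.7787716897
Divide by 2^4 − 1 = 15.
Extrapolated: 12.7787716897 / 15 = 0.8519181126
Correction |R − A(h/2)| = 2.172e-04; gap |A(h/2) − A(h)| = 3.258e-03.

0.851918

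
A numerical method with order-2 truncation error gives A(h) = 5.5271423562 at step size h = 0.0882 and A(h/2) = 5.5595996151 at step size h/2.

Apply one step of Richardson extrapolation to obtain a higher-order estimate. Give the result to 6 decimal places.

r = 2, so 2^r = 4.
4×5.5595996151 − 5.5271423562 = 16.7112561042
R = 16.7112561042/3 = 5.5704187014

5.570419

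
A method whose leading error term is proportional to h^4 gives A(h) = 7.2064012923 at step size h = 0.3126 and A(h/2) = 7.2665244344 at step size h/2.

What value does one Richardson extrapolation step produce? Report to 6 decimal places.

7.270533

With r = 4 the leading error scales as h^4, so the weight is 2^4 = 16.
Weighted: 116.2643909504 − 7.2064012923 = 109.0579896581
(16·7.2665244344 − 7.2064012923)/(16 − 1) = 7.2705326439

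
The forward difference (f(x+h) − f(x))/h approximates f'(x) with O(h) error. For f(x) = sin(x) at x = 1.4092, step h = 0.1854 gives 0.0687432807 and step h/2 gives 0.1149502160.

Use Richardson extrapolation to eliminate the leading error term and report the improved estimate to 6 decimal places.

0.161157

Order 1 gives 2^r = 2 and 2^r − 1 = 1.
A(h/2) − A(h) = 0.1149502160 − 0.0687432807 = 0.0462069353
Divide by 2^1 − 1 = 1: 0.0462069353/1 = 0.0462069353
R = A(h/2) + (A(h/2) − A(h))/1 = 0.1149502160 + 0.0462069353 = 0.1611571513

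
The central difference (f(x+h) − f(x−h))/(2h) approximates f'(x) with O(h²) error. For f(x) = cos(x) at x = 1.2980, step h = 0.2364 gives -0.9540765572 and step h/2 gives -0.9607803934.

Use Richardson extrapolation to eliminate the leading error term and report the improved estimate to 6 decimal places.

Error is O(h^2); halving h shrinks it by 2^2 = 4.
Numerator 4·A(h/2) − A(h) = 4·(-0.9607803934) − (-0.9540765572) = -2.8890450164
Divide by 2^2 − 1 = 3.
R = (-2.8890450164)/3 = -0.9630150055

-0.963015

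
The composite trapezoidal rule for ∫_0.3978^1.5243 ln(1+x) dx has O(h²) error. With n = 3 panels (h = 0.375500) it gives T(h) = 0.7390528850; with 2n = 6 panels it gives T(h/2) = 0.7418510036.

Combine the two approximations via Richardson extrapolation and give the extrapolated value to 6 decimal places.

0.742784

Method order is 2; weight 2^2 = 4.
4·0.7418510036 = 2.9674040144; 2.9674040144 − 0.7390528850 = 2.2283511294
2.2283511294 ÷ 3 = 0.7427837098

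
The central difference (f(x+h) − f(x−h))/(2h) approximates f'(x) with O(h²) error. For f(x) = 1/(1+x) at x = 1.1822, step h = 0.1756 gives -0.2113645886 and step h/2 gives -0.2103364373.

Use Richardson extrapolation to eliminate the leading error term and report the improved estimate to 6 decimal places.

-0.209994

r = 2, so 2^r = 4.
Top: 4(-0.2103364373) − (-0.2113645886) = -0.6299811606
(4×(-0.2103364373) − (-0.2113645886))/(4 − 1) = -0.2099937202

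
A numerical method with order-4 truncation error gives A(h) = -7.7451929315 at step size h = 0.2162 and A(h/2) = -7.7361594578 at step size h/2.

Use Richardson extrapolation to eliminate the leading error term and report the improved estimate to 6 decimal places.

Error is O(h^4); halving h shrinks it by 2^4 = 16.
Weighted: (-123.7785513248) − (-7.7451929315) = -116.0333583933
(-116.0333583933) ÷ 15 = -7.7355572262
Correction |R − A(h/2)| = 6.022e-04; gap |A(h/2) − A(h)| = 9.033e-03.

-7.735557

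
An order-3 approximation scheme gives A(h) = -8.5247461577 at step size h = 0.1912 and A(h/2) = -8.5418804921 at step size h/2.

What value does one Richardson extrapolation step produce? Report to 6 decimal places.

-8.544328

The method has order 3: 2^3 = 8.
8 × (-8.5418804921) = -68.3350439368; (-68.3350439368) − (-8.5247461577) = -59.8102977791
Denominator 8 − 1 = 7.
(-59.8102977791) ÷ 7 = -8.5443282542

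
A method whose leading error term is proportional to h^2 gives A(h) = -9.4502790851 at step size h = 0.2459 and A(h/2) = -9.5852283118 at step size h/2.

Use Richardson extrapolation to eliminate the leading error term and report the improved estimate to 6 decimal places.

The method has order 2: 2^2 = 4.
Weighted: (-38.3409132472) − (-9.4502790851) = -28.8906341621
Divide by 2^2 − 1 = 3.
(4×(-9.5852283118) − (-9.4502790851))/(4 − 1) = -9.6302113874

-9.630211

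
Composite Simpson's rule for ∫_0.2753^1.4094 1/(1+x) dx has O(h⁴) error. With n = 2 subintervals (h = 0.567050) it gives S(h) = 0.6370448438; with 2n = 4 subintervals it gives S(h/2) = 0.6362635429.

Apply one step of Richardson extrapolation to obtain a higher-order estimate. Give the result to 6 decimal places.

0.636211

Order 4 gives 2^r = 16 and 2^r − 1 = 15.
16 × 0.6362635429 = 10.1802166864; subtract 0.6370448438 → 9.5431718426
Denominator 16 − 1 = 15.
(16 × 0.6362635429 − 0.6370448438)/(16 − 1) = 0.6362114562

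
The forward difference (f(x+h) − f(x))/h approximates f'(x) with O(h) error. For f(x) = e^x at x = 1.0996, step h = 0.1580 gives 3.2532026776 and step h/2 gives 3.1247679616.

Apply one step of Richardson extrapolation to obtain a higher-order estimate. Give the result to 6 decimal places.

2.996333

Error is O(h^1); halving h shrinks it by 2^1 = 2.
2·3.1247679616 = 6.2495359232; subtract 3.2532026776 → 2.9963332456
(2·3.1247679616 − 3.2532026776)/(2 − 1) = 2.9963332456
Correction |R − A(h/2)| = 1.284e-01; gap |A(h/2) − A(h)| = 1.284e-01.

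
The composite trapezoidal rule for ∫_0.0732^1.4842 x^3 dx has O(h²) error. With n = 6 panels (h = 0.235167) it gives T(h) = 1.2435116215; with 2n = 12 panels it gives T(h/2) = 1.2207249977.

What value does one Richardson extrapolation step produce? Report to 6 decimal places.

1.213129

With r = 2 the leading error scales as h^2, so the weight is 2^2 = 4.
A(h/2) − A(h) = 1.2207249977 − 1.2435116215 = -0.0227866238
Correction (A(h/2) − A(h))/(4 − 1) = (-0.0227866238)/3 = -0.0075955413
R = 1.2207249977 − 0.0075955413 = 1.2131294564
Shift from A(h/2): −0.0075955413.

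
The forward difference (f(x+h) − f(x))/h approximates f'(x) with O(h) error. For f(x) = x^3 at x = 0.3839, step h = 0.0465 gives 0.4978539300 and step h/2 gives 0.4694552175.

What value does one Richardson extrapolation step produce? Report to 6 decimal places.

0.441057

r = 1, so 2^r = 2.
2^1×A(h/2) = 0.9389104350; minus A(h) gives 0.4410565050.
Denominator 2 − 1 = 1.
R = 0.4410565050/1 = 0.4410565050
Correction |R − A(h/2)| = 2.840e-02; gap |A(h/2) − A(h)| = 2.840e-02.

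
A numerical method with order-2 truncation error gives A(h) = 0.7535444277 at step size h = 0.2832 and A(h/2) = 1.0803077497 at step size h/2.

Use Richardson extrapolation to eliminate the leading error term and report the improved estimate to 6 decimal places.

Leading term ∝ h^2; use weight 4 = 2^2.
4·1.0803077497 − 0.7535444277 = 3.5676865711
Denominator 4 − 1 = 3.
3.5676865711 ÷ 3 = 1.1892288570
Gap between inputs: 3.268e-01; correction applied: +0.1089211073.

1.189229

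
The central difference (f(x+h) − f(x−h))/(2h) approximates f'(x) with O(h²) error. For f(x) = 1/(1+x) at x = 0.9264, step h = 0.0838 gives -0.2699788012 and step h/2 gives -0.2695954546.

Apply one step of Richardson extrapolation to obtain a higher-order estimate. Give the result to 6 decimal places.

The method has order 2: 2^2 = 4.
Difference of the inputs: -0.2695954546 − (-0.2699788012) = 0.0003833466
Divide by 2^2 − 1 = 3: 0.0003833466/3 = 0.0001277822
R = A(h/2) + (A(h/2) − A(h))/3 = -0.2695954546 + 0.0001277822 = -0.2694676724

-0.269468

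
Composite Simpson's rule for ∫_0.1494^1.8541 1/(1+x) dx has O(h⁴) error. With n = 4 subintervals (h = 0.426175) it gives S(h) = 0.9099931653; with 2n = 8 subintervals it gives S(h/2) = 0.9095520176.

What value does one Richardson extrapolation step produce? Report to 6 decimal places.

0.909523

Order 4 gives 2^r = 16 and 2^r − 1 = 15.
Numerator 16·A(h/2) − A(h) = 16·0.9095520176 − 0.9099931653 = 13.6428391163
Extrapolated: 13.6428391163 / 15 = 0.9095226078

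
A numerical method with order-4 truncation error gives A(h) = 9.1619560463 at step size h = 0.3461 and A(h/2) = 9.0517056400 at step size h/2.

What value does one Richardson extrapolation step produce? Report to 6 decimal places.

9.044356

Error is O(h^4); halving h shrinks it by 2^4 = 16.
A(h/2) − A(h) = 9.0517056400 − 9.1619560463 = -0.1102504063
Divide by 2^4 − 1 = 15: (-0.1102504063)/15 = -0.0073500271
R = 9.0517056400 − 0.0073500271 = 9.0443556129
Gap between inputs: 1.103e-01; correction applied: −0.0073500271.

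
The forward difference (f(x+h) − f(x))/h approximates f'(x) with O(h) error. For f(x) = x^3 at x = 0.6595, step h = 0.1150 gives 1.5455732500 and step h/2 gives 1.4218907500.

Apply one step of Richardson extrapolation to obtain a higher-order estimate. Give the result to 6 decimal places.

1.298208

r = 1, so 2^r = 2.
Top: 2(1.4218907500) − (1.5455732500) = 1.2982082500
(2*1.4218907500 − 1.5455732500)/(2 − 1) = 1.2982082500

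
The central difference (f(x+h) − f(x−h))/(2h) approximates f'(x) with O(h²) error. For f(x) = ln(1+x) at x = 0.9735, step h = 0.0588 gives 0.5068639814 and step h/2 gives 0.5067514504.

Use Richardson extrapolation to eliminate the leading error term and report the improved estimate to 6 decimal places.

0.506714

Order 2 gives 2^r = 4 and 2^r − 1 = 3.
4*0.5067514504 = 2.0270058016; 2.0270058016 − 0.5068639814 = 1.5201418202
Denominator 4 − 1 = 3.
Extrapolated: 1.5201418202 / 3 = 0.5067139401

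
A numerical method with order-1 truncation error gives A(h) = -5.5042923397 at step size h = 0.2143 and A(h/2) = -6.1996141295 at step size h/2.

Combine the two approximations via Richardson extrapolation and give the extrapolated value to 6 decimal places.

r = 1, so 2^r = 2.
Weighted: (-12.3992282590) − (-5.5042923397) = -6.8949359193
Divide by 2^1 − 1 = 1.
R = (-6.8949359193)/1 = -6.8949359193
Gap between inputs: 6.953e-01; correction applied: −0.6953217898.

-6.894936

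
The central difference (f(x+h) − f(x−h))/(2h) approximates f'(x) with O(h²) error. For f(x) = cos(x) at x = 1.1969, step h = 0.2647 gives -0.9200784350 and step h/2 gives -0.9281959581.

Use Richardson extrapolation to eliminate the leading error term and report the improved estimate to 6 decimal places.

-0.930902

Error is O(h^2); halving h shrinks it by 2^2 = 4.
4·(-0.9281959581) = -3.7127838324; (-3.7127838324) − (-0.9200784350) = -2.7927053974
(-2.7927053974) ÷ 3 = -0.9309017991
Shift from A(h/2): −0.0027058410.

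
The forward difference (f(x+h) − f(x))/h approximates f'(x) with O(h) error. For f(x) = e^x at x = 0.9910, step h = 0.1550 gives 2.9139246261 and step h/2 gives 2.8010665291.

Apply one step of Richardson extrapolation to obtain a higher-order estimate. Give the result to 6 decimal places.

2.688208

r = 1, so 2^r = 2.
Weighted: 5.6021330582 − 2.9139246261 = 2.6882084321
2.6882084321 ÷ 1 = 2.6882084321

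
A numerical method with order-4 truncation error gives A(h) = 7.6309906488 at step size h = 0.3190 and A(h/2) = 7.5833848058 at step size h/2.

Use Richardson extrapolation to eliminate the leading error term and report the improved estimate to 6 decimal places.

7.580211

Leading term ∝ h^4; use weight 16 = 2^4.
16 × 7.5833848058 = 121.3341568928; subtract 7.6309906488 → 113.7031662440
R = 113.7031662440/15 = 7.5802110829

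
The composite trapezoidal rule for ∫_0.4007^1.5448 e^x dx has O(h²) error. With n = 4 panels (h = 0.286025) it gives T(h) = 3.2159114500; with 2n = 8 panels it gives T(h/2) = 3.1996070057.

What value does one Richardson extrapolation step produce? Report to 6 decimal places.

3.194172

The method has order 2: 2^2 = 4.
4 × 3.1996070057 − 3.2159114500 = 9.5825165728
Divide by 2^2 − 1 = 3.
Extrapolated: 9.5825165728 / 3 = 3.1941721909
Gap between inputs: 1.630e-02; correction applied: −0.0054348148.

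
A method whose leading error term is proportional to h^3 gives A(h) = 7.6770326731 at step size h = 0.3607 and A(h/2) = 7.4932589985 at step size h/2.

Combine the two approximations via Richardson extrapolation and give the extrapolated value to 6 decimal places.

r = 3: numerator weight 8, denominator 7.
8×7.4932589985 = 59.9460719880; subtract 7.6770326731 → 52.2690393149
Divide by 2^3 − 1 = 7.
Result: 7.4670056164

7.467006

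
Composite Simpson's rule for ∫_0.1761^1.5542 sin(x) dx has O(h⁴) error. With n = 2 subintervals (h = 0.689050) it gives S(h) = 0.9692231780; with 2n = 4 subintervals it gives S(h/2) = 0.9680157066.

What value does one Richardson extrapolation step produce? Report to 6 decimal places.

0.967935

Error is O(h^4); halving h shrinks it by 2^4 = 16.
Difference of the inputs: 0.9680157066 − 0.9692231780 = -0.0012074714
Correction (A(h/2) − A(h))/(16 − 1) = (-0.0012074714)/15 = -0.0000804981
R = 0.9680157066 − 0.0000804981 = 0.9679352085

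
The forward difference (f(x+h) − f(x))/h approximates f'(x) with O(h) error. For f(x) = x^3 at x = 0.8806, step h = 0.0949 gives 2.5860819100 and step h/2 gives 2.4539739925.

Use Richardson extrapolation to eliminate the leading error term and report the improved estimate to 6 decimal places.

2.321866

r = 1, so 2^r = 2.
2×2.4539739925 = 4.9079479850; subtract 2.5860819100 → 2.3218660750
Divide by 2^1 − 1 = 1.
So the Richardson estimate is 2.3218660750.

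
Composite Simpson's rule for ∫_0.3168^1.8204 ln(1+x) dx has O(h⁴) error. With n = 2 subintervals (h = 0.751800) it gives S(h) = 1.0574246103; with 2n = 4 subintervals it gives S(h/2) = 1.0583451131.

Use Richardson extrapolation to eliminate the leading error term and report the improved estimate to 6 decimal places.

r = 4: numerator weight 16, denominator 15.
16 × 1.0583451131 = 16.9335218096; 16.9335218096 − 1.0574246103 = 15.8760971993
R = 15.8760971993/15 = 1.0584064800
Correction |R − A(h/2)| = 6.137e-05; gap |A(h/2) − A(h)| = 9.205e-04.

1.058406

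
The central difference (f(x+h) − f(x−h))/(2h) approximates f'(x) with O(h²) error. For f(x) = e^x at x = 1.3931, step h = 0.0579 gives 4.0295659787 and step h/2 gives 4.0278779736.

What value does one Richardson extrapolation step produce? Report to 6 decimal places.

4.027315

Order 2 gives 2^r = 4 and 2^r − 1 = 3.
Weighted: 16.1115118944 − 4.0295659787 = 12.0819459157
R = 12.0819459157/3 = 4.0273153052
Gap between inputs: 1.688e-03; correction applied: −0.0005626684.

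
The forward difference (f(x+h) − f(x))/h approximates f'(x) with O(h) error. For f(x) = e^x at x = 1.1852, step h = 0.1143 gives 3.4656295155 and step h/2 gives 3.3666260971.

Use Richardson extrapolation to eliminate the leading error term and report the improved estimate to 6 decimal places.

Error is O(h^1); halving h shrinks it by 2^1 = 2.
2*3.3666260971 = 6.7332521942; 6.7332521942 − 3.4656295155 = 3.2676226787
(2*3.3666260971 − 3.4656295155)/(2 − 1) = 3.2676226787

3.267623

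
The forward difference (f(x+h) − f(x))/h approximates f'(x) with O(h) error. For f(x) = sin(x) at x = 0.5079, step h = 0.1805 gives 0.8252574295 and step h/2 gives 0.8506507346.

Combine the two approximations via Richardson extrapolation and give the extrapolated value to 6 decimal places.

The method has order 1: 2^1 = 2.
2·0.8506507346 = 1.7013014692; 1.7013014692 − 0.8252574295 = 0.8760440397
Denominator 2 − 1 = 1.
Result: 0.8760440397

0.876044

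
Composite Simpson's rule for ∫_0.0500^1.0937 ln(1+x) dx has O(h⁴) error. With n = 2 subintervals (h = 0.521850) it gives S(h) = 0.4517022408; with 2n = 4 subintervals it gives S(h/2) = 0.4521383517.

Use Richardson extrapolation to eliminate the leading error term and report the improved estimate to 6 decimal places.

0.452167

r = 4, so 2^r = 16.
Weighted: 7.2342136272 − 0.4517022408 = 6.7825113864
(16 × 0.4521383517 − 0.4517022408)/(16 − 1) = 0.4521674258
Gap between inputs: 4.361e-04; correction applied: +0.0000290741.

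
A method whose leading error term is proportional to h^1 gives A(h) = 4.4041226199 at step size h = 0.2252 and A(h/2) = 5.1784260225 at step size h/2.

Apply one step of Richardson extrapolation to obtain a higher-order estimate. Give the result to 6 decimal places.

5.952729

Method order is 1; weight 2^1 = 2.
2×5.1784260225 − 4.4041226199 = 5.9527294251
5.9527294251 ÷ 1 = 5.9527294251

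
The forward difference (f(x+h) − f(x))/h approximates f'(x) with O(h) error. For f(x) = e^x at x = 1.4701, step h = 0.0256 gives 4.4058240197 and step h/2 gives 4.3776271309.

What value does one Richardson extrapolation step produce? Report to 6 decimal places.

4.349430

Method order is 1; weight 2^1 = 2.
2*4.3776271309 − 4.4058240197 = 4.3494302421
Denominator 2 − 1 = 1.
Result: 4.3494302421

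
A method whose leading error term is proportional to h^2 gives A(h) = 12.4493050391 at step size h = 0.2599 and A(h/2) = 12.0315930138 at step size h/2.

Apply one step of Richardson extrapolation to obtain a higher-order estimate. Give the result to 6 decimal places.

11.892356

r = 2: numerator weight 4, denominator 3.
Numerator 4 × A(h/2) − A(h) = 4 × 12.0315930138 − 12.4493050391 = 35.6770670161
(4 × 12.0315930138 − 12.4493050391)/(4 − 1) = 11.8923556720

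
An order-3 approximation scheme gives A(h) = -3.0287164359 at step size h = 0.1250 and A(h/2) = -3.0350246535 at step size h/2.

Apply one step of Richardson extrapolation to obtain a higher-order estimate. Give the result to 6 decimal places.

-3.035926

r = 3, so 2^r = 8.
8·(-3.0350246535) − (-3.0287164359) = -21.2514807921
Extrapolated: (-21.2514807921) / 7 = -3.0359258274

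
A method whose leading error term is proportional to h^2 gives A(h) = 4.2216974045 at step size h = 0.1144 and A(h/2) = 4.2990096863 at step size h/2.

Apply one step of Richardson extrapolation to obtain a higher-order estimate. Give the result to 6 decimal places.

The method has order 2: 2^2 = 4.
Weighted: 17.1960387452 − 4.2216974045 = 12.9743413407
Denominator 4 − 1 = 3.
Extrapolated: 12.9743413407 / 3 = 4.3247804469

4.324780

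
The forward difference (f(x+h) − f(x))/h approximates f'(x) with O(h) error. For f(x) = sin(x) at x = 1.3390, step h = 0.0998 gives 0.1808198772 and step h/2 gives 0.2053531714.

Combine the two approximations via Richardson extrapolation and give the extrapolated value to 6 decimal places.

0.229886

With r = 1 the leading error scales as h^1, so the weight is 2^1 = 2.
Weighted: 0.4107063428 − 0.1808198772 = 0.2298864656
(2·0.2053531714 − 0.1808198772)/(2 − 1) = 0.2298864656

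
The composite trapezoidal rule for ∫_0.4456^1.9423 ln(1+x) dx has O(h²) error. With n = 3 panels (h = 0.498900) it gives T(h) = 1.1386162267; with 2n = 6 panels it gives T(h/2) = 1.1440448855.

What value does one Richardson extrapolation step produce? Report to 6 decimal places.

1.145854

Leading term ∝ h^2; use weight 4 = 2^2.
Difference of the inputs: 1.1440448855 − 1.1386162267 = 0.0054286588
Correction (A(h/2) − A(h))/(4 − 1) = 0.0054286588/3 = 0.0018095529
R = 1.1440448855 + 0.0018095529 = 1.1458544384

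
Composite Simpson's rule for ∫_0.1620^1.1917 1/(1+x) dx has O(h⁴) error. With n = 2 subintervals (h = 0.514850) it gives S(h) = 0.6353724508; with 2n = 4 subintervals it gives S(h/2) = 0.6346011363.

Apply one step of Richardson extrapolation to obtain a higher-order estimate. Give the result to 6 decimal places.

0.634550

Order 4 gives 2^r = 16 and 2^r − 1 = 15.
16·0.6346011363 = 10.1536181808; 10.1536181808 − 0.6353724508 = 9.5182457300
R = 9.5182457300/15 = 0.6345497153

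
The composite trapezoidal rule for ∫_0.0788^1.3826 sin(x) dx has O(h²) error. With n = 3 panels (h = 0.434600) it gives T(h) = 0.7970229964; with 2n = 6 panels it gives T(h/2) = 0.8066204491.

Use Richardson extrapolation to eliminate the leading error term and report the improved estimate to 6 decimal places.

The method has order 2: 2^2 = 4.
Weighted: 3.2264817964 − 0.7970229964 = 2.4294588000
(4·0.8066204491 − 0.7970229964)/(4 − 1) = 0.8098196000
Shift from A(h/2): +0.0031991509.

0.809820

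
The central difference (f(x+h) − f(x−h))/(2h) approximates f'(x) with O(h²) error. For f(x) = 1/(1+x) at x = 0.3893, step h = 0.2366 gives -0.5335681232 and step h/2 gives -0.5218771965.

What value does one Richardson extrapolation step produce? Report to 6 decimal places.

-0.517980

Order 2 gives 2^r = 4 and 2^r − 1 = 3.
Numerator 4·A(h/2) − A(h) = 4·(-0.5218771965) − (-0.5335681232) = -1.5539406628
(-1.5539406628) ÷ 3 = -0.5179802209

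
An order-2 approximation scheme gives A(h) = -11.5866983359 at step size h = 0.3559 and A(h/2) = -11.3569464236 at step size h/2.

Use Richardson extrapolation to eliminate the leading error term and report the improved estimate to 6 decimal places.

-11.280362

With r = 2 the leading error scales as h^2, so the weight is 2^2 = 4.
Numerator 4*A(h/2) − A(h) = 4*(-11.3569464236) − (-11.5866983359) = -33.8410873585
Divide by 2^2 − 1 = 3.
So the Richardson estimate is -11.2803624528.
Correction |R − A(h/2)| = 7.658e-02; gap |A(h/2) − A(h)| = 2.298e-01.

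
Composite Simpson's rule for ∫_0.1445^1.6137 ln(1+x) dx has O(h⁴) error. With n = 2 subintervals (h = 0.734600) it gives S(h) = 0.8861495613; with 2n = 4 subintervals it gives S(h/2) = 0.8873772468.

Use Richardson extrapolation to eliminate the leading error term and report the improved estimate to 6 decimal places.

0.887459

Method order is 4; weight 2^4 = 16.
Numerator 16*A(h/2) − A(h) = 16*0.8873772468 − 0.8861495613 = 13.3118863875
Extrapolated: 13.3118863875 / 15 = 0.8874590925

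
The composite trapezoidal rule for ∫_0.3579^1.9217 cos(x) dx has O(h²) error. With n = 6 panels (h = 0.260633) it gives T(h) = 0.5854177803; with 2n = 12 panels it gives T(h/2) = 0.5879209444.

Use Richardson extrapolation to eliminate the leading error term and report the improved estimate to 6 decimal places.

0.588755

Method order is 2; weight 2^2 = 4.
4·0.5879209444 = 2.3516837776; 2.3516837776 − 0.5854177803 = 1.7662659973
Denominator 4 − 1 = 3.
Extrapolated: 1.7662659973 / 3 = 0.5887553324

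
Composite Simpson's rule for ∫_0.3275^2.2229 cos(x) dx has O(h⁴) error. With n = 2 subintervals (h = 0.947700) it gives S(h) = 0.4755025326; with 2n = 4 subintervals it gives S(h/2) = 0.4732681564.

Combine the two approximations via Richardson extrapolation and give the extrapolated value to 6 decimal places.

0.473119

Order 4 gives 2^r = 16 and 2^r − 1 = 15.
Top: 16(0.4732681564) − (0.4755025326) = 7.0967879698
Denominator 16 − 1 = 15.
Extrapolated: 7.0967879698 / 15 = 0.4731191980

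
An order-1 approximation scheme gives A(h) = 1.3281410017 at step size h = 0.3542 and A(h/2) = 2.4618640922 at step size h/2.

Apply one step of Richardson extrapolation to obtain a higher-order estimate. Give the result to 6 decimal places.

3.595587

Error is O(h^1); halving h shrinks it by 2^1 = 2.
2^1*A(h/2) = 4.9237281844; minus A(h) gives 3.5955871827.
R = 3.5955871827/1 = 3.5955871827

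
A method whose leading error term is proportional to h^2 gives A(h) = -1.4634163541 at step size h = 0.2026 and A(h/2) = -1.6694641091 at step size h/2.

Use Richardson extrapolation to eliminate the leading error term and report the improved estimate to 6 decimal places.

-1.738147

r = 2, so 2^r = 4.
Numerator 4·A(h/2) − A(h) = 4·(-1.6694641091) − (-1.4634163541) = -5.2144400823
Extrapolated: (-5.2144400823) / 3 = -1.7381466941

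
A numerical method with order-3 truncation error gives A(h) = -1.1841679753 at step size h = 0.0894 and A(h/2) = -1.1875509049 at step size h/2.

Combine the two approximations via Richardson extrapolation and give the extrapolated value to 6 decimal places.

-1.188034

The method has order 3: 2^3 = 8.
Difference of the inputs: -1.1875509049 − (-1.1841679753) = -0.0033829296
Divide by 2^3 − 1 = 7: (-0.0033829296)/7 = -0.0004832757
R = -1.1875509049 − 0.0004832757 = -1.1880341806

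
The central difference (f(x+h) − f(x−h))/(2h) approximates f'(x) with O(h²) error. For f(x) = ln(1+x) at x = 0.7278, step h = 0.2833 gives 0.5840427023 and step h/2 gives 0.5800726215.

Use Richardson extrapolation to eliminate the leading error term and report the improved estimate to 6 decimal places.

0.578749

Leading term ∝ h^2; use weight 4 = 2^2.
A(h/2) − A(h) = 0.5800726215 − 0.5840427023 = -0.0039700808
Divide by 2^2 − 1 = 3: (-0.0039700808)/3 = -0.0013233603
R = 0.5800726215 − 0.0013233603 = 0.5787492612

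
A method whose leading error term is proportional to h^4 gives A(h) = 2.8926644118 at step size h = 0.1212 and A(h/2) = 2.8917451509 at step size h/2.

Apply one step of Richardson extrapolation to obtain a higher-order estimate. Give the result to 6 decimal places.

Method order is 4; weight 2^4 = 16.
16·2.8917451509 − 2.8926644118 = 43.3752580026
Extrapolated: 43.3752580026 / 15 = 2.8916838668

2.891684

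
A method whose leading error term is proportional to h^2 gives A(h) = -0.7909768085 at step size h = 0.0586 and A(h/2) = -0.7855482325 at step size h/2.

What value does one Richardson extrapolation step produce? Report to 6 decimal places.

-0.783739

Error is O(h^2); halving h shrinks it by 2^2 = 4.
4 × (-0.7855482325) − (-0.7909768085) = -2.3512161215
Denominator 4 − 1 = 3.
Extrapolated: (-2.3512161215) / 3 = -0.7837387072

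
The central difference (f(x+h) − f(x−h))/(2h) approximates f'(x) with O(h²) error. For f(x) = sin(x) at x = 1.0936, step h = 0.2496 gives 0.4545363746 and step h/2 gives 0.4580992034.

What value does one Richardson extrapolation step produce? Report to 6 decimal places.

0.459287

Error is O(h^2); halving h shrinks it by 2^2 = 4.
4×0.4580992034 − 0.4545363746 = 1.3778604390
R = 1.3778604390/3 = 0.4592868130
Correction |R − A(h/2)| = 1.188e-03; gap |A(h/2) − A(h)| = 3.563e-03.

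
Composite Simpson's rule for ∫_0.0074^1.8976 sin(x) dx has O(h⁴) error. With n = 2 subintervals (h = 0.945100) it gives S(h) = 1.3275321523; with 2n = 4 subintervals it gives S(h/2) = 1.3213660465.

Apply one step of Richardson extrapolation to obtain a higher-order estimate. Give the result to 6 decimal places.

r = 4, so 2^r = 16.
2^4×A(h/2) = 21.1418567440; minus A(h) gives 19.8143245917.
Denominator 16 − 1 = 15.
19.8143245917 ÷ 15 = 1.3209549728
Shift from A(h/2): −0.0004110737.

1.320955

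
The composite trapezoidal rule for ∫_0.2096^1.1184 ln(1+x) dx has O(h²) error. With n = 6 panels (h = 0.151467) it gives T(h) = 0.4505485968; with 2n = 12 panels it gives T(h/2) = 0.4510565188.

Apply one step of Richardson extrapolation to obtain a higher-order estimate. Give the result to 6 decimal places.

Error is O(h^2); halving h shrinks it by 2^2 = 4.
4 × 0.4510565188 = 1.8042260752; subtract 0.4505485968 → 1.3536774784
1.3536774784 ÷ 3 = 0.4512258261
Gap between inputs: 5.079e-04; correction applied: +0.0001693073.

0.451226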